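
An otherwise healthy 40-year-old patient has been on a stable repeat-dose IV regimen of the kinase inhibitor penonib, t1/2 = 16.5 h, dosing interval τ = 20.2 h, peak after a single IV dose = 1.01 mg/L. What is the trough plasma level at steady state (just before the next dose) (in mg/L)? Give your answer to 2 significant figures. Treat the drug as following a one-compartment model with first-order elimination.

0.76 mg/L

k = ln2 / t½ = 0.693147 / 16.5 = 0.04201 h⁻¹
e^(−kτ) = e^(−0.04201 × 20.2) = 0.4280
Accumulation ratio R = 1 / (1 − e^(−kτ)) = 1 / (1 − 0.4280) = 1.748
Steady-state trough = C₀ × R × e^(−kτ) = 1.01 × 1.748 × 0.4280 = 0.7556 mg/L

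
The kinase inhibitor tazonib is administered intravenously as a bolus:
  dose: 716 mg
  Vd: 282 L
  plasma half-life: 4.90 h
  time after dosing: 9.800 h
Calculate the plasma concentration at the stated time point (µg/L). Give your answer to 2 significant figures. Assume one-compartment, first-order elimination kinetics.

C₀ = Dose / Vd = 716.0 / 282 = 2.539 mg/L
k = ln2 / t½ = 0.693147 / 4.90 = 0.1415 h⁻¹
t / t½ = 9.800 / 4.90 = 2 half-lives
C = C₀ × (1/2)^2 = 2.539 × 0.2500 = 0.6348 mg/L
Convert: 0.6348 mg/L × 1000 = 634.8 µg/L

630 µg/L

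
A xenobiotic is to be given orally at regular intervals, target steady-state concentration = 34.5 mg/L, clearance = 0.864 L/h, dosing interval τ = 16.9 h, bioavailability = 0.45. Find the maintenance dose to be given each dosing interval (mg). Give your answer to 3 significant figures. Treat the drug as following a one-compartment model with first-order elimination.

At steady state, F × (Dose/τ) = Css × CL.
Dose = Css × CL × τ / F = 34.5 × 0.8640 × 16.9 / 0.45 = 1119 mg

1120 mg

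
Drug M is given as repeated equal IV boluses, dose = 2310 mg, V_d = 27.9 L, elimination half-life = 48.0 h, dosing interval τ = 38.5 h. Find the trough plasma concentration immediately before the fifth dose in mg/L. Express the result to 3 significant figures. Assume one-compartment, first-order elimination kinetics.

C₀ per dose = Dose / Vd = 2310 / 27.9 = 82.80 mg/L
k = ln2 / t½ = 0.693147 / 48.0 = 0.01444 h⁻¹
Fraction remaining after one interval: r = e^(−kτ) = e^(−0.01444 × 38.5) = 0.5735
Before dose 5, 4 doses have been given (aged 1τ, 2τ, 3τ, 4τ).
C_trough = C₀ × (r + r² + … + r^4) = C₀ × r(1−r^4)/(1−r)
        = 82.80 × 0.5735 × (1 − 0.1082) / (1 − 0.5735) = 99.29 mg/L

99.3 mg/L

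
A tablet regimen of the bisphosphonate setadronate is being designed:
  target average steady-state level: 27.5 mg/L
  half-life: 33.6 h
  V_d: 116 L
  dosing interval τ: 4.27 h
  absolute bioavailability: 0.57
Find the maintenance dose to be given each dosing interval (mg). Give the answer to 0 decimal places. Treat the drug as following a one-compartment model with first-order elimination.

493 mg

k = ln2 / t½ = 0.693147 / 33.6 = 0.02063 h⁻¹
CL = k × Vd = 0.02063 × 116 = 2.393 L/h
At steady state, F × (Dose/τ) = Css × CL.
Dose = Css × CL × τ / F = 27.5 × 2.393 × 4.27 / 0.57 = 493.0 mg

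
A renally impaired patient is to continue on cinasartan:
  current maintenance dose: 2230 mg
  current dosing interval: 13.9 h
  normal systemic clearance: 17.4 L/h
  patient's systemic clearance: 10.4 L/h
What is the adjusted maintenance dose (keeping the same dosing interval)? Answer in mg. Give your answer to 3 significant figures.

To keep the same average steady-state level, dosing rate must scale with clearance.
CL ratio = 10.4 / 17.4 = 0.5977
New dose (same interval) = 2230 × 0.5977 = 1333 mg

1330 mg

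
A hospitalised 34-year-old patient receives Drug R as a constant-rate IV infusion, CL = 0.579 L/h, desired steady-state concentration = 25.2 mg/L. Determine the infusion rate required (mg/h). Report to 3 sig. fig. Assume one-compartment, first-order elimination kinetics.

At steady state, infusion rate R₀ = Css × CL = 25.2 × 0.5790 = 14.59 mg/h

14.6 mg/h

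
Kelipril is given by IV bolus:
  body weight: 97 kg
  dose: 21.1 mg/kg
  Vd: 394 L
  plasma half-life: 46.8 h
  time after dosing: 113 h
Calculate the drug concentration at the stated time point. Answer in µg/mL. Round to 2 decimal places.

Total dose = 21.1 × 97 = 2047 mg
C₀ = Dose / Vd = 2047 / 394 = 5.195 mg/L
k = ln2 / t½ = 0.693147 / 46.8 = 0.01481 h⁻¹
C = C₀ · e^(−k·t) = 5.195 × e^(−0.01481 × 113)
  = 5.195 × 0.1876 = 0.9746 mg/L
(0.9746 mg/L = 0.9746 µg/mL)

0.97 µg/mL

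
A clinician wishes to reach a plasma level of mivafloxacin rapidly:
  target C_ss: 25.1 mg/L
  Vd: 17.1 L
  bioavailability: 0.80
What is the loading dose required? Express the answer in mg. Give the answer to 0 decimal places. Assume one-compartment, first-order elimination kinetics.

537 mg

LD = Css × Vd / F = 25.1 × 17.1 / 0.80 = 536.5 mg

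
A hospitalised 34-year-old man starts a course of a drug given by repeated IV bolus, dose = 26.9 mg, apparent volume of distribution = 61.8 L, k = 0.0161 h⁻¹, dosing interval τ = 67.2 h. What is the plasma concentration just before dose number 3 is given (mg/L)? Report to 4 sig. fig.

C₀ per dose = Dose / Vd = 26.9 / 61.8 = 0.4353 mg/L
Fraction remaining after one interval: r = e^(−kτ) = e^(−0.01610 × 67.2) = 0.3389
Before dose 3, 2 doses have been given (aged 1τ, 2τ).
C_trough = C₀ × (r + r²) = 0.4353 × (0.3389 + 0.1149) = 0.1975 mg/L

0.1975 mg/L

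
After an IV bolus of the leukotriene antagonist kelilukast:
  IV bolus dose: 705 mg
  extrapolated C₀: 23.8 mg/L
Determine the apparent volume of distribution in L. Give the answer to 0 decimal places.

30 L

Vd = Dose / C₀ = 705.0 / 23.8 = 29.62 L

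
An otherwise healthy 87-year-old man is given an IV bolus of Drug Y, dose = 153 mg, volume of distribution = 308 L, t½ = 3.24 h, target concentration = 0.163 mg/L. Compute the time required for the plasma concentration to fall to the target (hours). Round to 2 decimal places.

5.21 h

C₀ = Dose / Vd = 153.0 / 308 = 0.4968 mg/L
k = ln2 / t½ = 0.693147 / 3.24 = 0.2139 h⁻¹
t = ln(C₀ / C) / k = ln(0.4968 / 0.163) / 0.2139
  = ln(3.048) / 0.2139 = 1.114 / 0.2139 = 5.208 h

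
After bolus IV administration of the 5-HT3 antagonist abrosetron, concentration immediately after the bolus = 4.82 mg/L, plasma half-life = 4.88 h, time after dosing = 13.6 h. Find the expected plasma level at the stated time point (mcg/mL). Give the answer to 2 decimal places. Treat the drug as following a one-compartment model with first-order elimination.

0.70 mcg/mL

k = ln2 / t½ = 0.693147 / 4.88 = 0.1420 h⁻¹
C = C₀ · e^(−k·t) = 4.820 × e^(−0.1420 × 13.6)
  = 4.820 × 0.1450 = 0.6989 mg/L
(0.6989 mg/L = 0.6989 mcg/mL)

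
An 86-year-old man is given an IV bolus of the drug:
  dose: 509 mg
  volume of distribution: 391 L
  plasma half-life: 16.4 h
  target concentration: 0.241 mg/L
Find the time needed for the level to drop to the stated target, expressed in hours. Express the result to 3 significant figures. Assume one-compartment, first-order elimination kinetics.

39.9 h

C₀ = Dose / Vd = 509.0 / 391 = 1.302 mg/L
k = ln2 / t½ = 0.693147 / 16.4 = 0.04227 h⁻¹
t = ln(C₀ / C) / k = ln(1.302 / 0.241) / 0.04227
  = ln(5.402) / 0.04227 = 1.687 / 0.04227 = 39.91 h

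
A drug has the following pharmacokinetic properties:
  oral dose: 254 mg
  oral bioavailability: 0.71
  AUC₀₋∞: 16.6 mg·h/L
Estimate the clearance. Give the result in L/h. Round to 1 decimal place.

10.9 L/h

CL = F·Dose / AUC = 0.71 × 254 / 16.6 = 10.86 L/h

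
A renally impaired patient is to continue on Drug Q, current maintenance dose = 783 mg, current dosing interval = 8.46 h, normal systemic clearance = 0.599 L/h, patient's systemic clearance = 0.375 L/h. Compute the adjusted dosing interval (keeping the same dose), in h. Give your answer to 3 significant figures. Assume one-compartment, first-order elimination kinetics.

13.5 h

To keep the same average steady-state level, dosing rate must scale with clearance.
CL ratio = 0.375 / 0.599 = 0.6260
New interval (same dose) = 8.46 / 0.6260 = 13.51 h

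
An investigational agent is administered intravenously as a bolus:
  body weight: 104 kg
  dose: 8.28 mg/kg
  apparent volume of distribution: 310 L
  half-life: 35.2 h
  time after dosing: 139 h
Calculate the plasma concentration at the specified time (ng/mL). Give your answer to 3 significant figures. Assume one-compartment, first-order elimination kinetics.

Total dose = 8.28 × 104 = 861.1 mg
C₀ = Dose / Vd = 861.1 / 310 = 2.778 mg/L
k = ln2 / t½ = 0.693147 / 35.2 = 0.01969 h⁻¹
C = C₀ · e^(−k·t) = 2.778 × e^(−0.01969 × 139)
  = 2.778 × 0.06477 = 0.1799 mg/L
Convert: 0.1799 mg/L × 1000 = 179.9 ng/mL

180 ng/mL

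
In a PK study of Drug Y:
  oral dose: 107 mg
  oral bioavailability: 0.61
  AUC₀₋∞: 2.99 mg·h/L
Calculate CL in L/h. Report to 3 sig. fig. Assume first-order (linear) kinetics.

21.8 L/h

CL = F·Dose / AUC = 0.61 × 107 / 2.99 = 21.83 L/h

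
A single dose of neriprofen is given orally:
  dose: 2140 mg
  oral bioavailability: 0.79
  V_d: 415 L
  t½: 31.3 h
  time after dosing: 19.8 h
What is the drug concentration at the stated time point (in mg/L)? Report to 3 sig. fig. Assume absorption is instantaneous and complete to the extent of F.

Amount reaching circulation = F × Dose = 0.79 × 2140 = 1691 mg
C₀ = F·Dose / Vd = 1691 / 415 = 4.075 mg/L
k = ln2 / t½ = 0.693147 / 31.3 = 0.02215 h⁻¹
C = C₀ · e^(−k·t) = 4.075 × e^(−0.02215 × 19.8)
  = 4.075 × 0.6450 = 2.628 mg/L

2.63 mg/L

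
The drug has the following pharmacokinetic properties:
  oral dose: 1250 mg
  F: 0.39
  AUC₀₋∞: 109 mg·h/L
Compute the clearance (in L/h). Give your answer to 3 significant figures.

CL = F·Dose / AUC = 0.39 × 1250 / 109 = 4.472 L/h

4.47 L/h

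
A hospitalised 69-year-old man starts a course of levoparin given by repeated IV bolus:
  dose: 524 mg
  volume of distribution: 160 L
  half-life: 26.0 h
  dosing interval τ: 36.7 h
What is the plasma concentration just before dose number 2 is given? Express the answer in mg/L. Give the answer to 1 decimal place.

1.2 mg/L

C₀ per dose = Dose / Vd = 524 / 160 = 3.275 mg/L
k = ln2 / t½ = 0.693147 / 26.0 = 0.02666 h⁻¹
Fraction remaining after one interval: r = e^(−kτ) = e^(−0.02666 × 36.7) = 0.3759
Before dose 2, 1 dose has been given (aged 1τ).
C_trough = C₀ × r = 3.275 × 0.3759 = 1.231 mg/L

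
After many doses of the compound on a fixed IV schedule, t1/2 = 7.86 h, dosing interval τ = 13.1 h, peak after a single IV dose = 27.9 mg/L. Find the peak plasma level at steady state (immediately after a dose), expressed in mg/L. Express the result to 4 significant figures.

k = ln2 / t½ = 0.693147 / 7.86 = 0.08819 h⁻¹
e^(−kτ) = e^(−0.08819 × 13.1) = 0.3150
Accumulation ratio R = 1 / (1 − e^(−kτ)) = 1 / (1 − 0.3150) = 1.460
Steady-state peak = C₀ × R = 27.9 × 1.460 = 40.73 mg/L

40.73 mg/L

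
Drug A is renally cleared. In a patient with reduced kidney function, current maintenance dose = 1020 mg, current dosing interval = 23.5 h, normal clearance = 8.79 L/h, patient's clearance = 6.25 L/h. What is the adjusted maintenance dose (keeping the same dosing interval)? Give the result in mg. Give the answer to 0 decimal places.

To keep the same average steady-state level, dosing rate must scale with clearance.
CL ratio = 6.25 / 8.79 = 0.7110
New dose (same interval) = 1020 × 0.7110 = 725.2 mg

725 mg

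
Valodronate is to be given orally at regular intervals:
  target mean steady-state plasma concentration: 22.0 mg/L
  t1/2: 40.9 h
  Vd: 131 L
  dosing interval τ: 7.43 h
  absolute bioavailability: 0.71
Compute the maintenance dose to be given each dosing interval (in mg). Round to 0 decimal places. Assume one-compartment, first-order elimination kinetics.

k = ln2 / t½ = 0.693147 / 40.9 = 0.01695 h⁻¹
CL = k × Vd = 0.01695 × 131 = 2.220 L/h
At steady state, F × (Dose/τ) = Css × CL.
Dose = Css × CL × τ / F = 22.0 × 2.220 × 7.43 / 0.71 = 511.1 mg

511 mg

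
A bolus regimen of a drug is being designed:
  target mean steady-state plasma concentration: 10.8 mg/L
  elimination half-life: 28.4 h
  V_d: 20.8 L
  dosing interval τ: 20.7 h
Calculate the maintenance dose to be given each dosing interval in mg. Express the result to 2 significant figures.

k = ln2 / t½ = 0.693147 / 28.4 = 0.02441 h⁻¹
CL = k × Vd = 0.02441 × 20.8 = 0.5077 L/h
At steady state, Dose/τ = Css × CL.
Dose = Css × CL × τ = 10.8 × 0.5077 × 20.7 = 113.5 mg

110 mg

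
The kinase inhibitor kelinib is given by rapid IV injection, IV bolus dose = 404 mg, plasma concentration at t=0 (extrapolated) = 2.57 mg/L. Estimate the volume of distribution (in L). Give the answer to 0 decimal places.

Vd = Dose / C₀ = 404.0 / 2.57 = 157.2 L

157 L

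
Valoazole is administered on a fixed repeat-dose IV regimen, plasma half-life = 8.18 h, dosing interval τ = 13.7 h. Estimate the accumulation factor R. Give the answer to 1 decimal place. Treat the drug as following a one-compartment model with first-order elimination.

1.5

k = ln2 / t½ = 0.693147 / 8.18 = 0.08474 h⁻¹
e^(−kτ) = e^(−0.08474 × 13.7) = 0.3132
Accumulation ratio R = 1 / (1 − e^(−kτ)) = 1 / (1 − 0.3132) = 1.456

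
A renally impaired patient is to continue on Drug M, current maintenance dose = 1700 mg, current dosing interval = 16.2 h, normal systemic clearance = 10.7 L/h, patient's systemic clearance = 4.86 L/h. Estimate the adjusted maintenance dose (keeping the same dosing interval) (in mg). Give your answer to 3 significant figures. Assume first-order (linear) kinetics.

772 mg

To keep the same average steady-state level, dosing rate must scale with clearance.
CL ratio = 4.86 / 10.7 = 0.4542
New dose (same interval) = 1700 × 0.4542 = 772.1 mg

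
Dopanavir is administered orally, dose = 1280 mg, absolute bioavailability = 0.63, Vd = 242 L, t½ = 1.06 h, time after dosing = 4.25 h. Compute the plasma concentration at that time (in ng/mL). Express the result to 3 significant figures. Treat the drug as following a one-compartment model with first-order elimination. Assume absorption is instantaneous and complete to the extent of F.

Amount reaching circulation = F × Dose = 0.63 × 1280 = 806.4 mg
C₀ = F·Dose / Vd = 806.4 / 242 = 3.332 mg/L
k = ln2 / t½ = 0.693147 / 1.06 = 0.6539 h⁻¹
C = C₀ · e^(−k·t) = 3.332 × e^(−0.6539 × 4.25)
  = 3.332 × 0.06210 = 0.2069 mg/L
Convert: 0.2069 mg/L × 1000 = 206.9 ng/mL

207 ng/mL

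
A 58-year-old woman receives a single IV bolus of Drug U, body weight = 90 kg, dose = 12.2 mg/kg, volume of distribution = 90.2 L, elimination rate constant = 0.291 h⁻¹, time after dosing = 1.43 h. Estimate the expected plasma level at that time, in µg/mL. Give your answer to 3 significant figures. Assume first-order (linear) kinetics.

8.03 µg/mL

Total dose = 12.2 × 90 = 1098 mg
C₀ = Dose / Vd = 1098 / 90.2 = 12.17 mg/L
C = C₀ · e^(−k·t) = 12.17 × e^(−0.2910 × 1.43)
  = 12.17 × 0.6596 = 8.027 mg/L
(8.027 mg/L = 8.027 µg/mL)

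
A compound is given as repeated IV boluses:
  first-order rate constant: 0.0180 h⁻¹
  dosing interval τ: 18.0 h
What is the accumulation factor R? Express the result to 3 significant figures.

3.61

e^(−kτ) = e^(−0.01800 × 18.0) = 0.7233
Accumulation ratio R = 1 / (1 − e^(−kτ)) = 1 / (1 − 0.7233) = 3.614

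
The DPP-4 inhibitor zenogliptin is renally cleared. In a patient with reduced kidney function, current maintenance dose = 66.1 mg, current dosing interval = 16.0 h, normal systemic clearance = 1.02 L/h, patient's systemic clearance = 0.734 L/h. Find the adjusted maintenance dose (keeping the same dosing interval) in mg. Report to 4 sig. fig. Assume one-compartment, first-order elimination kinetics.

To keep the same average steady-state level, dosing rate must scale with clearance.
CL ratio = 0.734 / 1.02 = 0.7196
New dose (same interval) = 66.1 × 0.7196 = 47.57 mg

47.57 mg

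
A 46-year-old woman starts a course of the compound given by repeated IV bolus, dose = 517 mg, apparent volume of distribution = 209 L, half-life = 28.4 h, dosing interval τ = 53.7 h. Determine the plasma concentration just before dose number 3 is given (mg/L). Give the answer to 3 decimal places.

0.847 mg/L

C₀ per dose = Dose / Vd = 517 / 209 = 2.474 mg/L
k = ln2 / t½ = 0.693147 / 28.4 = 0.02441 h⁻¹
Fraction remaining after one interval: r = e^(−kτ) = e^(−0.02441 × 53.7) = 0.2696
Before dose 3, 2 doses have been given (aged 1τ, 2τ).
C_trough = C₀ × (r + r²) = 2.474 × (0.2696 + 0.07268) = 0.8468 mg/L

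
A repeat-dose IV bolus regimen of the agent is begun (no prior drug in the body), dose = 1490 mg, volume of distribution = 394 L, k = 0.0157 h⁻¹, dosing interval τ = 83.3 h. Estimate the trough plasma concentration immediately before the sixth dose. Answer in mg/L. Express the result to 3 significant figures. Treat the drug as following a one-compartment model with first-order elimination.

1.40 mg/L

C₀ per dose = Dose / Vd = 1490 / 394 = 3.782 mg/L
Fraction remaining after one interval: r = e^(−kτ) = e^(−0.01570 × 83.3) = 0.2704
Before dose 6, 5 doses have been given (aged 1τ, 2τ, 3τ, 4τ, 5τ).
C_trough = C₀ × (r + r² + … + r^5) = C₀ × r(1−r^5)/(1−r)
        = 3.782 × 0.2704 × (1 − 0.001446) / (1 − 0.2704) = 1.400 mg/L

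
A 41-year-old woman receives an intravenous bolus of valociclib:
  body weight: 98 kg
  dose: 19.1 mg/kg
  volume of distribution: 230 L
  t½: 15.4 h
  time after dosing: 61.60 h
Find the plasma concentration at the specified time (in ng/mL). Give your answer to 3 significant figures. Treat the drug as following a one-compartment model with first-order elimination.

509 ng/mL

Total dose = 19.1 × 98 = 1872 mg
C₀ = Dose / Vd = 1872 / 230 = 8.139 mg/L
k = ln2 / t½ = 0.693147 / 15.4 = 0.04501 h⁻¹
t / t½ = 61.60 / 15.4 = 4 half-lives
C = C₀ × (1/2)^4 = 8.139 × 0.06250 = 0.5087 mg/L
Convert: 0.5087 mg/L × 1000 = 508.7 ng/mL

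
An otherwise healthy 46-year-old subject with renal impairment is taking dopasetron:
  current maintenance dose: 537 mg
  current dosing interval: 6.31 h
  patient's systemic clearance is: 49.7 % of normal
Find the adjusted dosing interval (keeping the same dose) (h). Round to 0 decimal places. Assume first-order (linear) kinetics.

To keep the same average steady-state level, dosing rate must scale with clearance.
CL ratio = 49.7 / 100 = 0.4970
New interval (same dose) = 6.31 / 0.4970 = 12.70 h

13 h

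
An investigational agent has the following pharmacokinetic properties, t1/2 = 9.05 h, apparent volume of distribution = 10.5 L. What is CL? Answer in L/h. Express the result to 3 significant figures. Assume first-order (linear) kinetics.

k = ln2 / t½ = 0.693147 / 9.05 = 0.07659 h⁻¹
CL = k × Vd = 0.07659 × 10.5 = 0.8042 L/h

0.804 L/h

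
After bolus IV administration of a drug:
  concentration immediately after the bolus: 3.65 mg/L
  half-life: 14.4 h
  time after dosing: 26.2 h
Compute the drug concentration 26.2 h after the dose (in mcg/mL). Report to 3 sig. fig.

1.03 mcg/mL

k = ln2 / t½ = 0.693147 / 14.4 = 0.04814 h⁻¹
C = C₀ · e^(−k·t) = 3.650 × e^(−0.04814 × 26.2)
  = 3.650 × 0.2833 = 1.034 mg/L
(1.034 mg/L = 1.034 mcg/mL)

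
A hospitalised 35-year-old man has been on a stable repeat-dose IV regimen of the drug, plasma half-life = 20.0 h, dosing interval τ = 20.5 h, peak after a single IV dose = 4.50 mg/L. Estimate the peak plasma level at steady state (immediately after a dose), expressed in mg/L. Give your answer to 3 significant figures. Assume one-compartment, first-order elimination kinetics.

8.85 mg/L

k = ln2 / t½ = 0.693147 / 20.0 = 0.03466 h⁻¹
e^(−kτ) = e^(−0.03466 × 20.5) = 0.4914
Accumulation ratio R = 1 / (1 − e^(−kτ)) = 1 / (1 − 0.4914) = 1.966
Steady-state peak = C₀ × R = 4.50 × 1.966 = 8.847 mg/L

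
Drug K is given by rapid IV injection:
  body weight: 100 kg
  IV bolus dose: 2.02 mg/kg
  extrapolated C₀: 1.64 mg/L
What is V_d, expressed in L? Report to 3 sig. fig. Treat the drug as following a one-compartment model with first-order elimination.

123 L

Dose = 2.02 × 100 = 202.0 mg
Vd = Dose / C₀ = 202.0 / 1.64 = 123.2 L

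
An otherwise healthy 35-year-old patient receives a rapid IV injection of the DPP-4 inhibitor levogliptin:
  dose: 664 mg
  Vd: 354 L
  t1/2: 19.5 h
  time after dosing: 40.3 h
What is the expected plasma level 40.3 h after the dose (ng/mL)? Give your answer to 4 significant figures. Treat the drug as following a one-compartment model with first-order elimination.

C₀ = Dose / Vd = 664.0 / 354 = 1.876 mg/L
k = ln2 / t½ = 0.693147 / 19.5 = 0.03555 h⁻¹
C = C₀ · e^(−k·t) = 1.876 × e^(−0.03555 × 40.3)
  = 1.876 × 0.2387 = 0.4478 mg/L
Convert: 0.4478 mg/L × 1000 = 447.8 ng/mL

447.8 ng/mL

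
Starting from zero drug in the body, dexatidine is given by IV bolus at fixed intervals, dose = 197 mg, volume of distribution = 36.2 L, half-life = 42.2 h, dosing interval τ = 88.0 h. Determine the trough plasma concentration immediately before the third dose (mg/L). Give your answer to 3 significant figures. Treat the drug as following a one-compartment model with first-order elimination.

C₀ per dose = Dose / Vd = 197 / 36.2 = 5.442 mg/L
k = ln2 / t½ = 0.693147 / 42.2 = 0.01643 h⁻¹
Fraction remaining after one interval: r = e^(−kτ) = e^(−0.01643 × 88.0) = 0.2355
Before dose 3, 2 doses have been given (aged 1τ, 2τ).
C_trough = C₀ × (r + r²) = 5.442 × (0.2355 + 0.05546) = 1.583 mg/L

1.58 mg/L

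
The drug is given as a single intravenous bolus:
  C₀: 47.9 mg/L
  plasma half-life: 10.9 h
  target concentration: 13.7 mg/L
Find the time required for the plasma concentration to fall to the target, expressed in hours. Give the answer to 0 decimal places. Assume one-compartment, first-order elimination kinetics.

20 h

k = ln2 / t½ = 0.693147 / 10.9 = 0.06359 h⁻¹
t = ln(C₀ / C) / k = ln(47.90 / 13.7) / 0.06359
  = ln(3.496) / 0.06359 = 1.252 / 0.06359 = 19.69 h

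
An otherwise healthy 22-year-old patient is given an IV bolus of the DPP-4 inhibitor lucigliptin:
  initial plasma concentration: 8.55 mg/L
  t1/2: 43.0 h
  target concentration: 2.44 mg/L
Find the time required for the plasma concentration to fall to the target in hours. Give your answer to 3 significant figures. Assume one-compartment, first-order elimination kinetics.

k = ln2 / t½ = 0.693147 / 43.0 = 0.01612 h⁻¹
t = ln(C₀ / C) / k = ln(8.550 / 2.44) / 0.01612
  = ln(3.504) / 0.01612 = 1.254 / 0.01612 = 77.79 h

77.8 h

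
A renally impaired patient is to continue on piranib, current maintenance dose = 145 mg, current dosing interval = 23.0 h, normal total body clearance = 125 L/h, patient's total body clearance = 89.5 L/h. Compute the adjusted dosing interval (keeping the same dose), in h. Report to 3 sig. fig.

To keep the same average steady-state level, dosing rate must scale with clearance.
CL ratio = 89.5 / 125 = 0.7160
New interval (same dose) = 23.0 / 0.7160 = 32.12 h

32.1 h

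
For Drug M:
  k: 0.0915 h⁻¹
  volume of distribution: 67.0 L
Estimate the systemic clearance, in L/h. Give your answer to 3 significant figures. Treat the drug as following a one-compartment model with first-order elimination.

6.13 L/h

CL = k × Vd = 0.0915 × 67.0 = 6.131 L/h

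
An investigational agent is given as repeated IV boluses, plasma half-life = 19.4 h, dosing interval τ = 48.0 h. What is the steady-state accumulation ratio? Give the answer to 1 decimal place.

k = ln2 / t½ = 0.693147 / 19.4 = 0.03573 h⁻¹
e^(−kτ) = e^(−0.03573 × 48.0) = 0.1800
Accumulation ratio R = 1 / (1 − e^(−kτ)) = 1 / (1 − 0.1800) = 1.220

1.2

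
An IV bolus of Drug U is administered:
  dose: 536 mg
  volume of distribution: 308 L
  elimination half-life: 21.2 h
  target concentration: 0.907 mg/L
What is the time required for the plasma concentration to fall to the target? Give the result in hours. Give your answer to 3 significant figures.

19.9 h

C₀ = Dose / Vd = 536.0 / 308 = 1.740 mg/L
k = ln2 / t½ = 0.693147 / 21.2 = 0.03270 h⁻¹
t = ln(C₀ / C) / k = ln(1.740 / 0.907) / 0.03270
  = ln(1.918) / 0.03270 = 0.6513 / 0.03270 = 19.92 h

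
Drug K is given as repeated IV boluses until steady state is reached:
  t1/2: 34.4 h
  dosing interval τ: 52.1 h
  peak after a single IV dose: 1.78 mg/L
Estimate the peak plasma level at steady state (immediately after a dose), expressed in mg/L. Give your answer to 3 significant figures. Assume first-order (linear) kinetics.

k = ln2 / t½ = 0.693147 / 34.4 = 0.02015 h⁻¹
e^(−kτ) = e^(−0.02015 × 52.1) = 0.3500
Accumulation ratio R = 1 / (1 − e^(−kτ)) = 1 / (1 − 0.3500) = 1.538
Steady-state peak = C₀ × R = 1.78 × 1.538 = 2.738 mg/L

2.74 mg/L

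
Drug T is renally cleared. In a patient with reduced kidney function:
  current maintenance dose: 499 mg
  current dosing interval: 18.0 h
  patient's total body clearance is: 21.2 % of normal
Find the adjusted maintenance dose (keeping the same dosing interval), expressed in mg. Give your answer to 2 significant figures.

110 mg

To keep the same average steady-state level, dosing rate must scale with clearance.
CL ratio = 21.2 / 100 = 0.2120
New dose (same interval) = 499 × 0.2120 = 105.8 mg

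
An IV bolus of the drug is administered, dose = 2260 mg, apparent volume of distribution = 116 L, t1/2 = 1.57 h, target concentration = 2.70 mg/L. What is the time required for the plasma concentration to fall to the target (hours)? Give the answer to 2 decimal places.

4.48 h

C₀ = Dose / Vd = 2260 / 116 = 19.48 mg/L
k = ln2 / t½ = 0.693147 / 1.57 = 0.4415 h⁻¹
t = ln(C₀ / C) / k = ln(19.48 / 2.70) / 0.4415
  = ln(7.215) / 0.4415 = 1.976 / 0.4415 = 4.476 h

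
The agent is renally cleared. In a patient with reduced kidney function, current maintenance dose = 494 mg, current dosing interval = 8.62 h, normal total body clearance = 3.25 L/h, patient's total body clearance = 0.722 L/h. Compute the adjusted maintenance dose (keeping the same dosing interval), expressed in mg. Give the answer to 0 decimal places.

To keep the same average steady-state level, dosing rate must scale with clearance.
CL ratio = 0.722 / 3.25 = 0.2222
New dose (same interval) = 494 × 0.2222 = 109.8 mg

110 mg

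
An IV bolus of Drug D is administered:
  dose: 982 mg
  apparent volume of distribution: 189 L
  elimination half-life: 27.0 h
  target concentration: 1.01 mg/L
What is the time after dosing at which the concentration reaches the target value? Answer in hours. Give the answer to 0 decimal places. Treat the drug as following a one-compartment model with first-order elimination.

64 h

C₀ = Dose / Vd = 982.0 / 189 = 5.196 mg/L
k = ln2 / t½ = 0.693147 / 27.0 = 0.02567 h⁻¹
t = ln(C₀ / C) / k = ln(5.196 / 1.01) / 0.02567
  = ln(5.145) / 0.02567 = 1.638 / 0.02567 = 63.81 h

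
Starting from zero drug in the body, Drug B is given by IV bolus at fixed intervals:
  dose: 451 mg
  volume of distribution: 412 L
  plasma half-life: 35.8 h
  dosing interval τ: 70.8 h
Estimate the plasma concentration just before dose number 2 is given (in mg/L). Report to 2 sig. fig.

0.28 mg/L

C₀ per dose = Dose / Vd = 451 / 412 = 1.095 mg/L
k = ln2 / t½ = 0.693147 / 35.8 = 0.01936 h⁻¹
Fraction remaining after one interval: r = e^(−kτ) = e^(−0.01936 × 70.8) = 0.2539
Before dose 2, 1 dose has been given (aged 1τ).
C_trough = C₀ × r = 1.095 × 0.2539 = 0.2780 mg/L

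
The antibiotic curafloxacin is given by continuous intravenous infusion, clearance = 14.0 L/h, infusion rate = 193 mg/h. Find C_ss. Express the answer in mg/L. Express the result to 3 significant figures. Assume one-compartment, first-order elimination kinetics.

At steady state Css = R₀ / CL = 193 / 14.00 = 13.79 mg/L

13.8 mg/L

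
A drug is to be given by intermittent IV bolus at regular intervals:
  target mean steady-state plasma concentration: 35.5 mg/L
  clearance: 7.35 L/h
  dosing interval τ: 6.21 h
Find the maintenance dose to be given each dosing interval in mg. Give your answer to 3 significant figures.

At steady state, Dose/τ = Css × CL.
Dose = Css × CL × τ = 35.5 × 7.350 × 6.21 = 1620 mg

1620 mg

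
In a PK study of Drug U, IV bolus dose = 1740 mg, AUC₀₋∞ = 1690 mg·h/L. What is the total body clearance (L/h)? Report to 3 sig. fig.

1.03 L/h

CL = Dose / AUC = 1740 / 1690 = 1.030 L/h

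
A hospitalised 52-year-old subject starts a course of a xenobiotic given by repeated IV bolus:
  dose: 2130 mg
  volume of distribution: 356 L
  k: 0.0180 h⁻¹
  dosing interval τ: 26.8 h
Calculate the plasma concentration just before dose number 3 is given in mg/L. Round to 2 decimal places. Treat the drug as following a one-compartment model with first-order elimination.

5.97 mg/L

C₀ per dose = Dose / Vd = 2130 / 356 = 5.983 mg/L
Fraction remaining after one interval: r = e^(−kτ) = e^(−0.01800 × 26.8) = 0.6173
Before dose 3, 2 doses have been given (aged 1τ, 2τ).
C_trough = C₀ × (r + r²) = 5.983 × (0.6173 + 0.3811) = 5.973 mg/L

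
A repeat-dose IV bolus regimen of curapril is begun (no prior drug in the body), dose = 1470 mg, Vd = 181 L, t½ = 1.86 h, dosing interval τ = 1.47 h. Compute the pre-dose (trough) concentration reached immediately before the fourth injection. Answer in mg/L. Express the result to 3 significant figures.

8.98 mg/L

C₀ per dose = Dose / Vd = 1470 / 181 = 8.122 mg/L
k = ln2 / t½ = 0.693147 / 1.86 = 0.3727 h⁻¹
Fraction remaining after one interval: r = e^(−kτ) = e^(−0.3727 × 1.47) = 0.5782
Before dose 4, 3 doses have been given (aged 1τ, 2τ, 3τ).
C_trough = C₀ × (r + r² + … + r^3) = C₀ × r(1−r^3)/(1−r)
        = 8.122 × 0.5782 × (1 − 0.1933) / (1 − 0.5782) = 8.981 mg/L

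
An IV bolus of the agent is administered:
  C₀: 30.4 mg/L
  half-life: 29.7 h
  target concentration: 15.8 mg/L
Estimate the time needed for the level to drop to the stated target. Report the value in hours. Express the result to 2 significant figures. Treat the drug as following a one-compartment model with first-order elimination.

28 h

k = ln2 / t½ = 0.693147 / 29.7 = 0.02334 h⁻¹
t = ln(C₀ / C) / k = ln(30.40 / 15.8) / 0.02334
  = ln(1.924) / 0.02334 = 0.6544 / 0.02334 = 28.04 h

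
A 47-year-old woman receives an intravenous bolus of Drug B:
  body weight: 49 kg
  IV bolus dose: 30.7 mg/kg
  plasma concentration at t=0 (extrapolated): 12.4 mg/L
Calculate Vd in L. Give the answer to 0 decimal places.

Dose = 30.7 × 49 = 1504 mg
Vd = Dose / C₀ = 1504 / 12.4 = 121.3 L

121 L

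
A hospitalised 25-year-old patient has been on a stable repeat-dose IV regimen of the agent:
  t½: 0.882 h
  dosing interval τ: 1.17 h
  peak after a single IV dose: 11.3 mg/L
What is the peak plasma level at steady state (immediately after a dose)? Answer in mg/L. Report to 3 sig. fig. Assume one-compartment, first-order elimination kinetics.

k = ln2 / t½ = 0.693147 / 0.882 = 0.7859 h⁻¹
e^(−kτ) = e^(−0.7859 × 1.17) = 0.3987
Accumulation ratio R = 1 / (1 − e^(−kτ)) = 1 / (1 − 0.3987) = 1.663
Steady-state peak = C₀ × R = 11.3 × 1.663 = 18.79 mg/L

18.8 mg/L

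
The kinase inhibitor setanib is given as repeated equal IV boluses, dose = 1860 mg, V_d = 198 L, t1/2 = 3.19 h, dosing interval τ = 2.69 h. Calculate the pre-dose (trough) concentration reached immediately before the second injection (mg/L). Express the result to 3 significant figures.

C₀ per dose = Dose / Vd = 1860 / 198 = 9.394 mg/L
k = ln2 / t½ = 0.693147 / 3.19 = 0.2173 h⁻¹
Fraction remaining after one interval: r = e^(−kτ) = e^(−0.2173 × 2.69) = 0.5574
Before dose 2, 1 dose has been given (aged 1τ).
C_trough = C₀ × r = 9.394 × 0.5574 = 5.236 mg/L

5.24 mg/L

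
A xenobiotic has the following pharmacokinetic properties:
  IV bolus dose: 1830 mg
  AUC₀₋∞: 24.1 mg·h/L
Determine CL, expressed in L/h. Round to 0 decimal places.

76 L/h

CL = Dose / AUC = 1830 / 24.1 = 75.93 L/h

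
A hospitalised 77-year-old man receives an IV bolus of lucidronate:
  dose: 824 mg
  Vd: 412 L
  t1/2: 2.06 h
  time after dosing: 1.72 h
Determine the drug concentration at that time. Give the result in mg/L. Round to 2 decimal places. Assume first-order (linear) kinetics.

C₀ = Dose / Vd = 824.0 / 412 = 2.000 mg/L
k = ln2 / t½ = 0.693147 / 2.06 = 0.3365 h⁻¹
C = C₀ · e^(−k·t) = 2.000 × e^(−0.3365 × 1.72)
  = 2.000 × 0.5606 = 1.121 mg/L

1.12 mg/L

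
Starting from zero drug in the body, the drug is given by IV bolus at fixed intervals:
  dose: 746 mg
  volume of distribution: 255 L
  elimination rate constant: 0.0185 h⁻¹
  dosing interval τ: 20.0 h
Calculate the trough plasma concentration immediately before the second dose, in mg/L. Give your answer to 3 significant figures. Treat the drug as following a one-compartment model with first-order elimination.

C₀ per dose = Dose / Vd = 746 / 255 = 2.925 mg/L
Fraction remaining after one interval: r = e^(−kτ) = e^(−0.01850 × 20.0) = 0.6907
Before dose 2, 1 dose has been given (aged 1τ).
C_trough = C₀ × r = 2.925 × 0.6907 = 2.020 mg/L

2.02 mg/L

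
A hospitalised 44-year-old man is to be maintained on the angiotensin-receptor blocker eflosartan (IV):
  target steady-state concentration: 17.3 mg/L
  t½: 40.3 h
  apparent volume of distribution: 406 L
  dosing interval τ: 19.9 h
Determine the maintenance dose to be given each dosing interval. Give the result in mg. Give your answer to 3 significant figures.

k = ln2 / t½ = 0.693147 / 40.3 = 0.01720 h⁻¹
CL = k × Vd = 0.01720 × 406 = 6.983 L/h
At steady state, Dose/τ = Css × CL.
Dose = Css × CL × τ = 17.3 × 6.983 × 19.9 = 2404 mg

2400 mg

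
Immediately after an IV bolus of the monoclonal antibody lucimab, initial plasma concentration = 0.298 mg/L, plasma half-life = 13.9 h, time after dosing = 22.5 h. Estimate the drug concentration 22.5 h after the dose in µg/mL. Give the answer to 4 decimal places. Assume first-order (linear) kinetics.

k = ln2 / t½ = 0.693147 / 13.9 = 0.04987 h⁻¹
C = C₀ · e^(−k·t) = 0.2980 × e^(−0.04987 × 22.5)
  = 0.2980 × 0.3256 = 0.09703 mg/L
(0.09703 mg/L = 0.09703 µg/mL)

0.0970 µg/mL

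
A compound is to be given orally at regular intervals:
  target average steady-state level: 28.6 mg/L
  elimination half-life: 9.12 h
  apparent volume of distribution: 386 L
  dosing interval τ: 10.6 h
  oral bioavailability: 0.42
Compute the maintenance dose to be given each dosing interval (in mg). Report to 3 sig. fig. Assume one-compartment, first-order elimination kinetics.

k = ln2 / t½ = 0.693147 / 9.12 = 0.07600 h⁻¹
CL = k × Vd = 0.07600 × 386 = 29.34 L/h
At steady state, F × (Dose/τ) = Css × CL.
Dose = Css × CL × τ / F = 28.6 × 29.34 × 10.6 / 0.42 = 21180 mg

21200 mg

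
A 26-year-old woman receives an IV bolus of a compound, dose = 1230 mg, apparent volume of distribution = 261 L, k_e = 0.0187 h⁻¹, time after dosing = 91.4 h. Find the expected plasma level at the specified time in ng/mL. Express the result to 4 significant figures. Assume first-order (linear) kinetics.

C₀ = Dose / Vd = 1230 / 261 = 4.713 mg/L
C = C₀ · e^(−k·t) = 4.713 × e^(−0.01870 × 91.4)
  = 4.713 × 0.1810 = 0.8531 mg/L
Convert: 0.8531 mg/L × 1000 = 853.1 ng/mL

853.1 ng/mL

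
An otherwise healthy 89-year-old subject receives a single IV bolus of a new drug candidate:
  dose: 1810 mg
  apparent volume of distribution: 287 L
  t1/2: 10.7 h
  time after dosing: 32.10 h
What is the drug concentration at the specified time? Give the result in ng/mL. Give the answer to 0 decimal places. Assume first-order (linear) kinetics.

C₀ = Dose / Vd = 1810 / 287 = 6.307 mg/L
k = ln2 / t½ = 0.693147 / 10.7 = 0.06478 h⁻¹
t / t½ = 32.10 / 10.7 = 3 half-lives
C = C₀ × (1/2)^3 = 6.307 × 0.1250 = 0.7884 mg/L
Convert: 0.7884 mg/L × 1000 = 788.4 ng/mL

788 ng/mL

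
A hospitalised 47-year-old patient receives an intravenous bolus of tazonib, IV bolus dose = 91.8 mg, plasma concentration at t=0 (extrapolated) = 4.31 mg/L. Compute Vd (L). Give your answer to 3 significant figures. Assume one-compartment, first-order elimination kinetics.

Vd = Dose / C₀ = 91.80 / 4.31 = 21.30 L

21.3 L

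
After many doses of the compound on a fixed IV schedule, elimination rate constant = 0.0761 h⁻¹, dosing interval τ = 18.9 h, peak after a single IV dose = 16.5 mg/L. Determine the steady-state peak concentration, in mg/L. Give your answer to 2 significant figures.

e^(−kτ) = e^(−0.07610 × 18.9) = 0.2373
Accumulation ratio R = 1 / (1 − e^(−kτ)) = 1 / (1 − 0.2373) = 1.311
Steady-state peak = C₀ × R = 16.5 × 1.311 = 21.63 mg/L

22 mg/L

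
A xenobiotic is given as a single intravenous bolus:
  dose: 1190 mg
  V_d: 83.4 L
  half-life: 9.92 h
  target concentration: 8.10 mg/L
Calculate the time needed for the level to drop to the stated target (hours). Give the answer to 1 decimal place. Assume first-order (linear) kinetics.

C₀ = Dose / Vd = 1190 / 83.4 = 14.27 mg/L
k = ln2 / t½ = 0.693147 / 9.92 = 0.06987 h⁻¹
t = ln(C₀ / C) / k = ln(14.27 / 8.10) / 0.06987
  = ln(1.762) / 0.06987 = 0.5664 / 0.06987 = 8.106 h

8.1 h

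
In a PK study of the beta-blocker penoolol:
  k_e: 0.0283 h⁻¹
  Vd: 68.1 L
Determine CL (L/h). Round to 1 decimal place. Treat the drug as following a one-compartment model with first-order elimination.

1.9 L/h

CL = k × Vd = 0.0283 × 68.1 = 1.927 L/h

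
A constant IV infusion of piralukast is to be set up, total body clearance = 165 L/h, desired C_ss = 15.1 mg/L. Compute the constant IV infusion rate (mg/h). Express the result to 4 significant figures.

2492 mg/h

At steady state, infusion rate R₀ = Css × CL = 15.1 × 165.0 = 2492 mg/h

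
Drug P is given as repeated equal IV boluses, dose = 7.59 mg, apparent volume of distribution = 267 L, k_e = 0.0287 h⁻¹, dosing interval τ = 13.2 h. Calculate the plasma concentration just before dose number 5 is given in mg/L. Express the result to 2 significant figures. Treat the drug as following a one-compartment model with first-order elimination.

0.048 mg/L

C₀ per dose = Dose / Vd = 7.59 / 267 = 0.02843 mg/L
Fraction remaining after one interval: r = e^(−kτ) = e^(−0.02870 × 13.2) = 0.6847
Before dose 5, 4 doses have been given (aged 1τ, 2τ, 3τ, 4τ).
C_trough = C₀ × (r + r² + … + r^4) = C₀ × r(1−r^4)/(1−r)
        = 0.02843 × 0.6847 × (1 − 0.2198) / (1 − 0.6847) = 0.04817 mg/L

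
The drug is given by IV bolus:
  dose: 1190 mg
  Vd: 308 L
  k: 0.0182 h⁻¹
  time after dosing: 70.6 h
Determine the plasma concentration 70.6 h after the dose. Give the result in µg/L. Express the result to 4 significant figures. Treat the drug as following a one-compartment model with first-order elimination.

1069 µg/L

C₀ = Dose / Vd = 1190 / 308 = 3.864 mg/L
C = C₀ · e^(−k·t) = 3.864 × e^(−0.01820 × 70.6)
  = 3.864 × 0.2767 = 1.069 mg/L
Convert: 1.069 mg/L × 1000 = 1069 µg/L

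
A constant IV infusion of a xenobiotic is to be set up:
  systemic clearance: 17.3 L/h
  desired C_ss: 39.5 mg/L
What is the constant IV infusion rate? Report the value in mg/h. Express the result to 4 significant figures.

At steady state, infusion rate R₀ = Css × CL = 39.5 × 17.30 = 683.4 mg/h

683.4 mg/h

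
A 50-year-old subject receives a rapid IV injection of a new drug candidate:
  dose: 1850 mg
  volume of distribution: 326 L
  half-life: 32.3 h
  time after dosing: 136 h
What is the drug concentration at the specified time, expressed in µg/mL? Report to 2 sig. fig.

0.31 µg/mL

C₀ = Dose / Vd = 1850 / 326 = 5.675 mg/L
k = ln2 / t½ = 0.693147 / 32.3 = 0.02146 h⁻¹
C = C₀ · e^(−k·t) = 5.675 × e^(−0.02146 × 136)
  = 5.675 × 0.05401 = 0.3065 mg/L
(0.3065 mg/L = 0.3065 µg/mL)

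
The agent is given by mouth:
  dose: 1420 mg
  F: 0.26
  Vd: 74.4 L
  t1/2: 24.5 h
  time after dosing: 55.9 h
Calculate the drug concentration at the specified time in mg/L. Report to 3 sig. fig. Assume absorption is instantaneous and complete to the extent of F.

Amount reaching circulation = F × Dose = 0.26 × 1420 = 369.2 mg
C₀ = F·Dose / Vd = 369.2 / 74.4 = 4.962 mg/L
k = ln2 / t½ = 0.693147 / 24.5 = 0.02829 h⁻¹
C = C₀ · e^(−k·t) = 4.962 × e^(−0.02829 × 55.9)
  = 4.962 × 0.2057 = 1.021 mg/L

1.02 mg/L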